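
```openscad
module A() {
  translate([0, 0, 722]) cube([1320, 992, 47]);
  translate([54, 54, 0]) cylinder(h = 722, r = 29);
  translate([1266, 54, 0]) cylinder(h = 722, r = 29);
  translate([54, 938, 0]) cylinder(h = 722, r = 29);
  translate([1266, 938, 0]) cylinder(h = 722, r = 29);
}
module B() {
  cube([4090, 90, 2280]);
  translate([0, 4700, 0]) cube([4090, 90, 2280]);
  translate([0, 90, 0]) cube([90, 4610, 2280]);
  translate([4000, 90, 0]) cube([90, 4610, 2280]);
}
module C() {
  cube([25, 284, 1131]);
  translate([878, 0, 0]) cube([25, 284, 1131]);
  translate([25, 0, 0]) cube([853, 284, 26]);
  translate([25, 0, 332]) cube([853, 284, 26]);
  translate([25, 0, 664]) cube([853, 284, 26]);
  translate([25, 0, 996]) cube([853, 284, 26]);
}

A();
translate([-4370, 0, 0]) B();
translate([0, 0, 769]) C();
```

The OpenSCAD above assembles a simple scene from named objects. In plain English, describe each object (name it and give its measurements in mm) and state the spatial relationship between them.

A is a table: top 1320 mm (x) × 992 mm (y), 47 mm thick, upper face at z = 769 mm, on four round legs of 58 mm diameter, each leg's bounding box inset 25 mm from the nearest pair of top edges, running from z = 0 to the bottom of the top.

B is the wall frame of a small rectangular building: four walls, each 2280 mm tall and 90 mm thick, enclosing a footprint 4090 mm (x) by 4790 mm (y) outside-to-outside, with no floor or roof. The front and back walls (the −y and +y sides) span the full width; the two side walls fit between them.

C is an open bookshelf. Two side panels, each 25 mm thick, 284 mm deep and 1131 mm tall, stand 903 mm apart (outside-to-outside). Between them sit 4 shelves, each 26 mm thick and 284 mm deep, spanning the full gap between the sides. The bottom shelf rests on the floor (its underside at z = 0) and the clear gap between one shelf's top and the next shelf's underside is 306 mm.

The house frame is on the floor beside the table on its −x side. The bookshelf is on top of the table.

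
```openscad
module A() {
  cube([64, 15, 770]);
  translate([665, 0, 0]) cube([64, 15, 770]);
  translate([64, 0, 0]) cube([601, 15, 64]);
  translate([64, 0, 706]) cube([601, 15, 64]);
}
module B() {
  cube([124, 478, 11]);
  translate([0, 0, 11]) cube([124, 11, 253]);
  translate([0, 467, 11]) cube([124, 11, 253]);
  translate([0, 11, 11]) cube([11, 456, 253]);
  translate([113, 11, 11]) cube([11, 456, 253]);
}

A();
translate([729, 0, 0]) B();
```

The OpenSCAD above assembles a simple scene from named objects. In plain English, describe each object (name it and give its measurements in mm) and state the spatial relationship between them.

A is a rectangular picture frame lying in the x–z plane (depth along y). The opening is 601 mm wide (x) by 642 mm tall (z), surrounded by a border 64 mm wide on all four sides. The frame is 15 mm deep and is made of two full-height vertical stiles with two horizontal rails fitted between them.

B is an open-topped rectangular box: outside dimensions 124×478×264 mm, with a uniform wall and base thickness of 11 mm. The base is a full 124×478 slab on the floor; four walls sit on top of the base. The front and back walls (the −y and +y sides) span the full width; the two side walls fit between them.

The open box is against the picture frame's +x side, with their −y faces flush.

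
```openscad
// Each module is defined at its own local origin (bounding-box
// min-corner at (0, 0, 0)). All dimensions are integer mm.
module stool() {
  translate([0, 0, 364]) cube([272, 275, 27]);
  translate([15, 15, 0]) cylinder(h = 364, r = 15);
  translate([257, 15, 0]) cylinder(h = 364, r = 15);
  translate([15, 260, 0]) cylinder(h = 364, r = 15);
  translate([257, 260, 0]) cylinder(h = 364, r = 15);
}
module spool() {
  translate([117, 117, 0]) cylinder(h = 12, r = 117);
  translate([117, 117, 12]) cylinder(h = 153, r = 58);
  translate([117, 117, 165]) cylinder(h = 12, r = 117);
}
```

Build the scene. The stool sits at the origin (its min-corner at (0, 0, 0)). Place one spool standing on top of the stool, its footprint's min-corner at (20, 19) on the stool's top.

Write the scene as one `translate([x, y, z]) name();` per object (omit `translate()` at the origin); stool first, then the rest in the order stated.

stool();
translate([20, 19, 391]) spool();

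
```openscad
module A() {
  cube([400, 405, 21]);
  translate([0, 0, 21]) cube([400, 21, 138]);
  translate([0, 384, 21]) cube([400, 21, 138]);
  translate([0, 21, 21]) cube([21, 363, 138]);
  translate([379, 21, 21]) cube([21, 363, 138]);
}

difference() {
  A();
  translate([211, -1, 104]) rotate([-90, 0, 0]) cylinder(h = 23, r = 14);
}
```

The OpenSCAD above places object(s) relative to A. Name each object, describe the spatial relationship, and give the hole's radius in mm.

A is an open box. The open box has a circular hole through its front wall. The hole's radius is 14 mm.

The subtracted cylinder has r = 14 mm.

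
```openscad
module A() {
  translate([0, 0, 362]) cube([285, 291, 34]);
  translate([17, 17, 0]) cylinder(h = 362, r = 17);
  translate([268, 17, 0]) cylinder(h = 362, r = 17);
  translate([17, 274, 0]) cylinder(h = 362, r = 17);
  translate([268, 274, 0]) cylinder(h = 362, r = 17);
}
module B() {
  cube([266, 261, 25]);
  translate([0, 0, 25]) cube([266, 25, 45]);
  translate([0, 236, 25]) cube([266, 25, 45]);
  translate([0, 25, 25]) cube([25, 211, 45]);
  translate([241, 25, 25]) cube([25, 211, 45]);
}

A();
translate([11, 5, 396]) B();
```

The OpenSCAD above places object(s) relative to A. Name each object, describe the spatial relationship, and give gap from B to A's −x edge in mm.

The open box's min-x is at 11; the stool's min-x is 0; gap = 11 mm.

A is a stool. B is an open box. The open box is on top of the stool. The gap from the open box to the stool's −x edge is 11 mm.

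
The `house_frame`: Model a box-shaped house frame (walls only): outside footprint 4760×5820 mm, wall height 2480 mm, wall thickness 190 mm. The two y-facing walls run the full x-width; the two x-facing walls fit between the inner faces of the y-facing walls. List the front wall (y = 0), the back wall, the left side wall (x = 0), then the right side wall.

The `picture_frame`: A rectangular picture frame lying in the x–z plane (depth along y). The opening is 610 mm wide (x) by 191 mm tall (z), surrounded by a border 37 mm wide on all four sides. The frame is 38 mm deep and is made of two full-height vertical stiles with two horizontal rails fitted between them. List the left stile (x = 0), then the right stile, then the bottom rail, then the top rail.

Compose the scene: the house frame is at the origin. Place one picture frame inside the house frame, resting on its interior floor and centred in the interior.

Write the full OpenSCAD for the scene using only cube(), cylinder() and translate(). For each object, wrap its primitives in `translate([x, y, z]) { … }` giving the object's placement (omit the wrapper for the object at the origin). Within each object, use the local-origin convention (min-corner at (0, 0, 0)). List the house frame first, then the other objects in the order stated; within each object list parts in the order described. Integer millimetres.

cube([4760, 190, 2480]);
translate([0, 5630, 0]) cube([4760, 190, 2480]);
translate([0, 190, 0]) cube([190, 5440, 2480]);
translate([4570, 190, 0]) cube([190, 5440, 2480]);
translate([2038, 2891, 0]) {
  cube([37, 38, 265]);
  translate([647, 0, 0]) cube([37, 38, 265]);
  translate([37, 0, 0]) cube([610, 38, 37]);
  translate([37, 0, 228]) cube([610, 38, 37]);
}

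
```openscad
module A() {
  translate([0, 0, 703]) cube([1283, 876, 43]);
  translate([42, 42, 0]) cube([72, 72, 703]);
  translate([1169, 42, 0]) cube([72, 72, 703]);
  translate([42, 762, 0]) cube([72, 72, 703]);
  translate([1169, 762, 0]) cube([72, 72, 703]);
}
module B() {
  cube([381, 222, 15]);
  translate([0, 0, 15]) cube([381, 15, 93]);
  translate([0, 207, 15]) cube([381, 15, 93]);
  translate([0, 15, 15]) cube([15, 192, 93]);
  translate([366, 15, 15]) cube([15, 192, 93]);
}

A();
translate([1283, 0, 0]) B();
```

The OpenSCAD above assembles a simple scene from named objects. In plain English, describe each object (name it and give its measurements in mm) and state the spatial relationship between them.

A is a table: top 1283 mm (x) × 876 mm (y), 43 mm thick, upper face at z = 746 mm, on four 72×72 mm square legs, each inset 42 mm from the nearest pair of top edges, running from z = 0 to the bottom of the top.

B is an open-topped rectangular box: outside dimensions 381×222×108 mm, with a uniform wall and base thickness of 15 mm. The base is a full 381×222 slab on the floor; four walls sit on top of the base. The front and back walls (the −y and +y sides) span the full width; the two side walls fit between them.

The open box is against the table's +x side, with their −y faces flush.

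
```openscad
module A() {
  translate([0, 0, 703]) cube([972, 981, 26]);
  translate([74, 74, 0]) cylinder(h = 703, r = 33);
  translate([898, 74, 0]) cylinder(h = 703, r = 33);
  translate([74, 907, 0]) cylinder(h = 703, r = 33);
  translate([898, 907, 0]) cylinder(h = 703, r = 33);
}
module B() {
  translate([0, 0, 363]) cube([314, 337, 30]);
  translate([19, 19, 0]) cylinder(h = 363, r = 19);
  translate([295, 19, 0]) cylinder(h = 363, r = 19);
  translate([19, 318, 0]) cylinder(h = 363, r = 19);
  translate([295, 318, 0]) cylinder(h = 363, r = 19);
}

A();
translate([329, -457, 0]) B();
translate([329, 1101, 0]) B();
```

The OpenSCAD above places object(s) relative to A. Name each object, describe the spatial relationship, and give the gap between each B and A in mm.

Each stool's nearest face is 120 mm from the table's bounding box.

A is a table. B is a stool. Two stools sit around the table at the −y, +y sides. The gap between each stool and the table is 120 mm.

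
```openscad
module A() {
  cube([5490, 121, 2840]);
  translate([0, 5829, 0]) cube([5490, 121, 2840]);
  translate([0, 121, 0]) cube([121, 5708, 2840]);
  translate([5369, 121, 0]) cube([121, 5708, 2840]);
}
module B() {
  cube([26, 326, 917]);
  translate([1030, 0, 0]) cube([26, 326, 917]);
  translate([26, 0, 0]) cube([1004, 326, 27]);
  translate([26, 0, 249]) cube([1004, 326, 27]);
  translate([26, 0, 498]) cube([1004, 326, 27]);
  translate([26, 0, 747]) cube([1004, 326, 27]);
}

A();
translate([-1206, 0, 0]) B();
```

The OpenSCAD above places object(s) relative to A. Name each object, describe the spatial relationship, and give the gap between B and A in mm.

A is a house frame. B is a bookshelf. The bookshelf is on the floor beside the house frame on its −x side. The gap between the bookshelf and the house frame is 150 mm.

The bookshelf's nearest face is 150 mm from the house frame's −x face.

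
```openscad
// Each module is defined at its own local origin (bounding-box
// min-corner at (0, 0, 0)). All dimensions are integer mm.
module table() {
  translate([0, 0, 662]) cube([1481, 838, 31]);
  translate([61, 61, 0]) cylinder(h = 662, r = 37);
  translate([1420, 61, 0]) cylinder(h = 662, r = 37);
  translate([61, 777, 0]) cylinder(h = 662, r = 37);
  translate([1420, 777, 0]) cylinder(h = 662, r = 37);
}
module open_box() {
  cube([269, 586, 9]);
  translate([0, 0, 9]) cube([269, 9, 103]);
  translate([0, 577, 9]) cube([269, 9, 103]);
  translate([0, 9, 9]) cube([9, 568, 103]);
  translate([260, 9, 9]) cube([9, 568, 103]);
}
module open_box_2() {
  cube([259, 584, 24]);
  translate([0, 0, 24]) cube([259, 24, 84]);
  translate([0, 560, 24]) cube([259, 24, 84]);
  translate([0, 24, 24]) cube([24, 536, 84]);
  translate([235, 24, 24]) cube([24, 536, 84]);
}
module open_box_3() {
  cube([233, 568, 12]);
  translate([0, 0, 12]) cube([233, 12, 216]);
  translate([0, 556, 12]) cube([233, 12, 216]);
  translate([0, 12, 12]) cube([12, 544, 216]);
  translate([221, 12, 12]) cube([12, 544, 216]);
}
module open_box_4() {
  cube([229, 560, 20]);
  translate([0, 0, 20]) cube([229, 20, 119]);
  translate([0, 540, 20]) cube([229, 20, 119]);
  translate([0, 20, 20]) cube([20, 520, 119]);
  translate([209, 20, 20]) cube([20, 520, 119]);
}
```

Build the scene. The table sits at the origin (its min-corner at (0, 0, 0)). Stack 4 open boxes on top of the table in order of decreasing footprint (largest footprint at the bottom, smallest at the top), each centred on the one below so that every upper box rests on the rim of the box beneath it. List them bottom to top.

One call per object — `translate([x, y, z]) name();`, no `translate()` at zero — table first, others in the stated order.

table();
translate([606, 126, 693]) open_box();
translate([611, 127, 805]) open_box_2();
translate([624, 135, 913]) open_box_3();
translate([626, 139, 1141]) open_box_4();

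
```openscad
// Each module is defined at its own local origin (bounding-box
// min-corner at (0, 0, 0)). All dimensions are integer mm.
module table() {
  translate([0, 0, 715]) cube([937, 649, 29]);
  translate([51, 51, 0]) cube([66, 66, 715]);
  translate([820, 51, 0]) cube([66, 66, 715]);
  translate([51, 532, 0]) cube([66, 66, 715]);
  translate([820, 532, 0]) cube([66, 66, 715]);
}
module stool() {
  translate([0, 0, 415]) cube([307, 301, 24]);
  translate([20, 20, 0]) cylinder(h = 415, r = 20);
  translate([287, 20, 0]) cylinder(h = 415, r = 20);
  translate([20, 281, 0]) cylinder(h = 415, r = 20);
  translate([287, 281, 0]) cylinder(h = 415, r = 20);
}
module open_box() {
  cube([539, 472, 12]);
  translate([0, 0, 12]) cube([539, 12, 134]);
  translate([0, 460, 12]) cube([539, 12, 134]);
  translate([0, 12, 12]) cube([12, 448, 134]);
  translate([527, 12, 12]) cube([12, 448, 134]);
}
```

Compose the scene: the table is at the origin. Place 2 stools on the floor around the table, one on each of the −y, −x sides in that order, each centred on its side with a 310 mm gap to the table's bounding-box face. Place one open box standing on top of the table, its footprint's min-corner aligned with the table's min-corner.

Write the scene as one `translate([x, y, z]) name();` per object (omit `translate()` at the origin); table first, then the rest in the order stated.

table();
translate([315, -611, 0]) stool();
translate([-617, 174, 0]) stool();
translate([0, 0, 744]) open_box();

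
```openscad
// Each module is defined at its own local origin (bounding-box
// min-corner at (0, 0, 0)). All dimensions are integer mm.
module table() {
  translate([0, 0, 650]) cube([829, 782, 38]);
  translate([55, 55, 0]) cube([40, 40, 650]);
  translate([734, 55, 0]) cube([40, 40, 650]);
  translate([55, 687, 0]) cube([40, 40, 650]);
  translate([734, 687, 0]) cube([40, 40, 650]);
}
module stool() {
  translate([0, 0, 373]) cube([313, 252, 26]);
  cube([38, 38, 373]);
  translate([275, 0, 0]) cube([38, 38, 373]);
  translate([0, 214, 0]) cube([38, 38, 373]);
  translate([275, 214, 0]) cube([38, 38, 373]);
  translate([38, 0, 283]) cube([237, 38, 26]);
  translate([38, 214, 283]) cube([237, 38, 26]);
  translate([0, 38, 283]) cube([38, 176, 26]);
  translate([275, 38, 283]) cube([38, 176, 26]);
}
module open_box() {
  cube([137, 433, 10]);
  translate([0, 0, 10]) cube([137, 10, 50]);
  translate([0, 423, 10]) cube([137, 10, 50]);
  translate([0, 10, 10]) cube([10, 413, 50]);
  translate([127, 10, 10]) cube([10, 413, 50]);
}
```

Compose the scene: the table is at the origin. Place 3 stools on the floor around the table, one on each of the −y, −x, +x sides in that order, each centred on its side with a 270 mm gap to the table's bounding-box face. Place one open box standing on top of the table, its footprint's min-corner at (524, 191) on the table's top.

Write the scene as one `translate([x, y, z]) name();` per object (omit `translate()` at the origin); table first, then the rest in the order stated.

table();
translate([258, -522, 0]) stool();
translate([-583, 265, 0]) stool();
translate([1099, 265, 0]) stool();
translate([524, 191, 688]) open_box();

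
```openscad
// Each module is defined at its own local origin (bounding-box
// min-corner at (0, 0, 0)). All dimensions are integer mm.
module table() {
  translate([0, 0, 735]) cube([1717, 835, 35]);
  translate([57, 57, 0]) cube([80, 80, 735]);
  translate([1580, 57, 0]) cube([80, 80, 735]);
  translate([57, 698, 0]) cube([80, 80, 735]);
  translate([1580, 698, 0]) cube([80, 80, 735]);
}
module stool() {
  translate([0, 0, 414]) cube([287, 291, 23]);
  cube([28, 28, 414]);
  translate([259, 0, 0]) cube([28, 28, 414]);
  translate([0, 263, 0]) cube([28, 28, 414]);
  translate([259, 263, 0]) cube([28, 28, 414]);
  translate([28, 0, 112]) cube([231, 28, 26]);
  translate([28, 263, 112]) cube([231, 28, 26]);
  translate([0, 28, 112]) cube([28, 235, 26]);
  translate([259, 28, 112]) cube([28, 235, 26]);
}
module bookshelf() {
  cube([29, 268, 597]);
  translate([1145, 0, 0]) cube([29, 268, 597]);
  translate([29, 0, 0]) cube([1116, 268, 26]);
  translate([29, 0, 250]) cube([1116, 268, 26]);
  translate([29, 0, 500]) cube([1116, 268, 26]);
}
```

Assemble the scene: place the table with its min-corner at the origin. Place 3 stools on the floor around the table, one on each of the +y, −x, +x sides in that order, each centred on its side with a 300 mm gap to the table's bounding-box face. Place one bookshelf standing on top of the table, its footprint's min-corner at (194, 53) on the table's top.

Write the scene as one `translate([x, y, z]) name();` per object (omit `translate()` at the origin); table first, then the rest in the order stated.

table();
translate([715, 1135, 0]) stool();
translate([-587, 272, 0]) stool();
translate([2017, 272, 0]) stool();
translate([194, 53, 770]) bookshelf();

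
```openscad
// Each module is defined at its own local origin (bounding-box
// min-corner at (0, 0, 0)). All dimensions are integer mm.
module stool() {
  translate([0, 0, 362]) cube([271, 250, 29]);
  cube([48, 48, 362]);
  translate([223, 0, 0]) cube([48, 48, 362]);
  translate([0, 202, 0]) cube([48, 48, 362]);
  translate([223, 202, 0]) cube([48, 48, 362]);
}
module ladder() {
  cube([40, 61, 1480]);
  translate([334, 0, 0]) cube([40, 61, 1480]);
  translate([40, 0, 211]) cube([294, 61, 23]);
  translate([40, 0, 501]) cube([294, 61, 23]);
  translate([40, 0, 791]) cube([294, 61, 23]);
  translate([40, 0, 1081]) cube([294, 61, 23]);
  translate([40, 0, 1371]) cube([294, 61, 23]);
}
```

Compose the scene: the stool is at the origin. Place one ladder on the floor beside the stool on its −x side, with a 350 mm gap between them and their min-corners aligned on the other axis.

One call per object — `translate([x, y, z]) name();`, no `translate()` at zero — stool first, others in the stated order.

stool();
translate([-724, 0, 0]) ladder();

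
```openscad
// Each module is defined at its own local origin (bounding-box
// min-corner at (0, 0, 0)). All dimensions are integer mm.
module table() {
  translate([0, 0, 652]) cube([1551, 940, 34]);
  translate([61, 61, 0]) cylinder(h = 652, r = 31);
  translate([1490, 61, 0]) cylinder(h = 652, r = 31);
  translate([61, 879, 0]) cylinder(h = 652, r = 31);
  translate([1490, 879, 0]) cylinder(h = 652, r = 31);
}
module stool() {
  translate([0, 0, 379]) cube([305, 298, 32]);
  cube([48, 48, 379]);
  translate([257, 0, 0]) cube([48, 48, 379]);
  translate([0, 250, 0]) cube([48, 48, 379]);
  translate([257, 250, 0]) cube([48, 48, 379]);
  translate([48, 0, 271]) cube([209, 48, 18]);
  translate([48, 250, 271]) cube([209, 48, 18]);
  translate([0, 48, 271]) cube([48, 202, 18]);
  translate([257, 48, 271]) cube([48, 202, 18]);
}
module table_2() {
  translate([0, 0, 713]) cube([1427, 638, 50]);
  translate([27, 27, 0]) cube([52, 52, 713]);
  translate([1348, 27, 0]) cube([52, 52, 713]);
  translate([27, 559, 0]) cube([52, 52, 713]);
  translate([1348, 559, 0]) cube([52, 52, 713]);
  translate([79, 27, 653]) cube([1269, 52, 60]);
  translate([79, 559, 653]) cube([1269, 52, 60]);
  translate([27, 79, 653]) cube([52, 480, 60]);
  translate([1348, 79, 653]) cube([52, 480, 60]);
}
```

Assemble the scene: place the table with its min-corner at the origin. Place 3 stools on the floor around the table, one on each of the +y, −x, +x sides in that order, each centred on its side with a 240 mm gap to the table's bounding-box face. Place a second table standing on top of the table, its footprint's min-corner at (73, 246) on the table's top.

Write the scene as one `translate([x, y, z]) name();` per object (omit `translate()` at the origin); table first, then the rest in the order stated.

table();
translate([623, 1180, 0]) stool();
translate([-545, 321, 0]) stool();
translate([1791, 321, 0]) stool();
translate([73, 246, 686]) table_2();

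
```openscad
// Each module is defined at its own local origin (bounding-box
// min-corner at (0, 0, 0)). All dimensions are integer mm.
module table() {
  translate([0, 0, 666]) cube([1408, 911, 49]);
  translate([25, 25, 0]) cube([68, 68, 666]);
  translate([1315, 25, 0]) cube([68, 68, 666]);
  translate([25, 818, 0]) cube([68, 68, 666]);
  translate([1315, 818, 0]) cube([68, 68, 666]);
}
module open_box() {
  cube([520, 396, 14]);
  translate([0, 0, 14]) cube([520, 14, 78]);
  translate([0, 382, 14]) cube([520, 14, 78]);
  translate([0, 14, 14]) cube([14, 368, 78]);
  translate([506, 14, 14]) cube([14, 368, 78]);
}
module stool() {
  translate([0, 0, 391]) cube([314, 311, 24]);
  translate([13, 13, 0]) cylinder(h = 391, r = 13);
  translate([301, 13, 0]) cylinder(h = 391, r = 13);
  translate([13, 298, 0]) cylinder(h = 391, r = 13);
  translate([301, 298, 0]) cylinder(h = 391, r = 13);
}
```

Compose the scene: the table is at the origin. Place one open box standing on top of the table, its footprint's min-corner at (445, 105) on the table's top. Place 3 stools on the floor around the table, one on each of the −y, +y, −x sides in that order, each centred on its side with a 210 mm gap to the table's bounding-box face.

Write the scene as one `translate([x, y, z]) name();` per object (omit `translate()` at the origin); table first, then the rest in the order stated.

table();
translate([445, 105, 715]) open_box();
translate([547, -521, 0]) stool();
translate([547, 1121, 0]) stool();
translate([-524, 300, 0]) stool();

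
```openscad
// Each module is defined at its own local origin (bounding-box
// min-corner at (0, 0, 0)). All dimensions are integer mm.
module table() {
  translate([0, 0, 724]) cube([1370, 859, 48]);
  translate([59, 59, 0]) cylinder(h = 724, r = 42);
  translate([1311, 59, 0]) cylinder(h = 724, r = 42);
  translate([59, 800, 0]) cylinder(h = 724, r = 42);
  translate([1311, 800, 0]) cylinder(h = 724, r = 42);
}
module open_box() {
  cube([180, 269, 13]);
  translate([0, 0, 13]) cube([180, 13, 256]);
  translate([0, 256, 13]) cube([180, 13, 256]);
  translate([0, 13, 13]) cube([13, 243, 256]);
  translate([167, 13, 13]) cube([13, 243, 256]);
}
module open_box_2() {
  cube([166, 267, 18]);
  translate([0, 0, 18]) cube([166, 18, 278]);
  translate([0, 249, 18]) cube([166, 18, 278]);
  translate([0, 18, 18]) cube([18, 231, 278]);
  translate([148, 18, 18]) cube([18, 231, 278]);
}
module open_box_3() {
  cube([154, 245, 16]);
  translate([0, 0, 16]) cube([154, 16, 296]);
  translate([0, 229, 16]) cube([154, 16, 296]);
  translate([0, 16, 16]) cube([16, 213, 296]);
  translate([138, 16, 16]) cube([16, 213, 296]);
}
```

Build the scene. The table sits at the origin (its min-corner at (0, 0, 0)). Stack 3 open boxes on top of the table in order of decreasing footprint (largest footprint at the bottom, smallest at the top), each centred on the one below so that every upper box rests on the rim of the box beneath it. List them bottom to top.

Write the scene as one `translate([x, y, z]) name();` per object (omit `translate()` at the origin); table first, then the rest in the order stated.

table();
translate([595, 295, 772]) open_box();
translate([602, 296, 1041]) open_box_2();
translate([608, 307, 1337]) open_box_3();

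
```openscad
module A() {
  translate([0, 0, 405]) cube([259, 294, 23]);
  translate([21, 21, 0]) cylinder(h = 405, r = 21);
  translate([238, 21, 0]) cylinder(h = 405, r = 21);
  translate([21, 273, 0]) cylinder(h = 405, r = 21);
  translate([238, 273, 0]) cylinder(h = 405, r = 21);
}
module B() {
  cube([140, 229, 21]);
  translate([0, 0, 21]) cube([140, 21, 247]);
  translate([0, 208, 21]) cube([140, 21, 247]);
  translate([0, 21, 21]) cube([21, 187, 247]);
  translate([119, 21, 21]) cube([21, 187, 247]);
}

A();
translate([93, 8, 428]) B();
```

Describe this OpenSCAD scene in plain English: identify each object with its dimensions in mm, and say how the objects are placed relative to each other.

A is a four-legged stool. The seat is a 259×294×23 mm slab whose top surface is at z = 428 mm; four round legs, each 42 mm in diameter, run from the floor (z = 0) to the underside of the seat, each leg's axis is inset half a diameter from the nearest pair of seat edges (so the leg's bounding box is flush with the corner).

B is an open-topped rectangular box: outside dimensions 140×229×268 mm, with a uniform wall and base thickness of 21 mm. The base is a full 140×229 slab on the floor; four walls sit on top of the base. The front and back walls (the −y and +y sides) span the full width; the two side walls fit between them.

The open box is on top of the stool.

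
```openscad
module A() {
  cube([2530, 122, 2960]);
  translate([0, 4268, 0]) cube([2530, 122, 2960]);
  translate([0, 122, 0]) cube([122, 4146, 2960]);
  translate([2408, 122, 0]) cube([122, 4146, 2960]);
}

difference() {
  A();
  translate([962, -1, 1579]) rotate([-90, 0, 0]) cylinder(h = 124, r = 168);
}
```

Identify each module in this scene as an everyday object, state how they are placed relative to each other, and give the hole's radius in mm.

The subtracted cylinder has r = 168 mm.

A is a house frame. The house frame has a circular hole through its front wall. The hole's radius is 168 mm.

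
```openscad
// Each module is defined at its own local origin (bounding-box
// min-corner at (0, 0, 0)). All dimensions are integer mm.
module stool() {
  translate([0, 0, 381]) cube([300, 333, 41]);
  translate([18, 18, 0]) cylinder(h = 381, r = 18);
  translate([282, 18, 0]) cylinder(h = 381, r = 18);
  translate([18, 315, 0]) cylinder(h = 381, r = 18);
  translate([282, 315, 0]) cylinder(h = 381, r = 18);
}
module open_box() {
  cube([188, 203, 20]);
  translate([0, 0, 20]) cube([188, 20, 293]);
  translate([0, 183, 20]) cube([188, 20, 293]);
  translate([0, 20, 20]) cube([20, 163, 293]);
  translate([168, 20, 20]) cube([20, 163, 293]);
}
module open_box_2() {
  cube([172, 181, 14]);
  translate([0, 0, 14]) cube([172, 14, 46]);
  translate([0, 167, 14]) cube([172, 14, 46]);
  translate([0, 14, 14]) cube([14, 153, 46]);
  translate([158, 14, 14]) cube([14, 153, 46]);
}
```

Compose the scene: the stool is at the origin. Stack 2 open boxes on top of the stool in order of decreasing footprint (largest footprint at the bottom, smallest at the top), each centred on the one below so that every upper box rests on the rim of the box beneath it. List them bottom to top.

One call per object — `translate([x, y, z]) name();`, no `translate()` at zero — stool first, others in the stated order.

stool();
translate([56, 65, 422]) open_box();
translate([64, 76, 735]) open_box_2();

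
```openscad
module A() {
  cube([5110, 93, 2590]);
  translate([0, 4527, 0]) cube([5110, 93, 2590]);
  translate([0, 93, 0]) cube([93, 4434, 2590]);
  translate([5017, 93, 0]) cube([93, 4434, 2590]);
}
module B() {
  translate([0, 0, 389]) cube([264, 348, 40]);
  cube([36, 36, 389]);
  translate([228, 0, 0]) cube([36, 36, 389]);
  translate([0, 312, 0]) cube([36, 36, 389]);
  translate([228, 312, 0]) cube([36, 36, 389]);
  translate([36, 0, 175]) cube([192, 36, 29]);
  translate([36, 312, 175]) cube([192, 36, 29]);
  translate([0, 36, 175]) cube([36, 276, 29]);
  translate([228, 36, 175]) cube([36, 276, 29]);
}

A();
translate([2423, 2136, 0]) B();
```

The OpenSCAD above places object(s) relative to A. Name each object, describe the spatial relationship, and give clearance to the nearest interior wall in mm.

Clearances: x = 2330, y = 2043; minimum 2043 mm.

A is a house frame. B is a stool. The stool sits inside the house frame, centred. The clearance to the nearest interior wall is 2043 mm.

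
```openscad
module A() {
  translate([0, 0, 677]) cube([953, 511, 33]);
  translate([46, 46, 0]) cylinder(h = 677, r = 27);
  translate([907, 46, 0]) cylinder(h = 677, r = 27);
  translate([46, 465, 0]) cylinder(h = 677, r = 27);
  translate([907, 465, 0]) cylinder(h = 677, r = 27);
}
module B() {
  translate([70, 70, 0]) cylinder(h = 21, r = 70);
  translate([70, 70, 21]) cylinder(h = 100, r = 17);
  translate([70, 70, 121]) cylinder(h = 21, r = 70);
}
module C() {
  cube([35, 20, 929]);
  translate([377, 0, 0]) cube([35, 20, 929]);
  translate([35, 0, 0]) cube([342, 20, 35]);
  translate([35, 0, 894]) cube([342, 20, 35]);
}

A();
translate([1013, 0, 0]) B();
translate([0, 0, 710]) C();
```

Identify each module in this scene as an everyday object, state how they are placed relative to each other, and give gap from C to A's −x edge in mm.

The picture frame's min-x is at 0; the table's min-x is 0; gap = 0 mm.

A is a table. B is a spool. C is a picture frame. The spool is on the floor beside the table on its +x side. The picture frame is on top of the table. The gap from the picture frame to the table's −x edge is 0 mm.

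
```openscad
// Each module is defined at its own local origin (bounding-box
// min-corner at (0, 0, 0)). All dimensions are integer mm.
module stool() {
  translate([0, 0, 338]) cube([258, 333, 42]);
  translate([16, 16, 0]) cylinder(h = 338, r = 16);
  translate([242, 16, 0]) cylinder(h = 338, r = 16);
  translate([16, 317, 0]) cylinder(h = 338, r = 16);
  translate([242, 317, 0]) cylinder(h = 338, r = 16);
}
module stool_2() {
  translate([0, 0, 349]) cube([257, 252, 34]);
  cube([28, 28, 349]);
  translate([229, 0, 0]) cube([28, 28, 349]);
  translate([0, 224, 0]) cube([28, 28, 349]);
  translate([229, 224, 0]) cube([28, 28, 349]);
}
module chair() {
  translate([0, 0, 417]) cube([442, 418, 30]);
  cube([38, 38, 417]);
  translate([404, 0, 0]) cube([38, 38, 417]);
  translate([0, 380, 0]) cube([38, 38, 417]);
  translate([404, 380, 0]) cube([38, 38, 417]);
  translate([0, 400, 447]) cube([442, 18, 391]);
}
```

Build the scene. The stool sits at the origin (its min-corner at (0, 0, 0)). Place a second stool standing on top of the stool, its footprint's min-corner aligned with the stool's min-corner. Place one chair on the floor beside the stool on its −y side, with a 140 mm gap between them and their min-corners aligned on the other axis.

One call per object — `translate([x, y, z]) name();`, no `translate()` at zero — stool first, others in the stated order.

stool();
translate([0, 0, 380]) stool_2();
translate([0, -558, 0]) chair();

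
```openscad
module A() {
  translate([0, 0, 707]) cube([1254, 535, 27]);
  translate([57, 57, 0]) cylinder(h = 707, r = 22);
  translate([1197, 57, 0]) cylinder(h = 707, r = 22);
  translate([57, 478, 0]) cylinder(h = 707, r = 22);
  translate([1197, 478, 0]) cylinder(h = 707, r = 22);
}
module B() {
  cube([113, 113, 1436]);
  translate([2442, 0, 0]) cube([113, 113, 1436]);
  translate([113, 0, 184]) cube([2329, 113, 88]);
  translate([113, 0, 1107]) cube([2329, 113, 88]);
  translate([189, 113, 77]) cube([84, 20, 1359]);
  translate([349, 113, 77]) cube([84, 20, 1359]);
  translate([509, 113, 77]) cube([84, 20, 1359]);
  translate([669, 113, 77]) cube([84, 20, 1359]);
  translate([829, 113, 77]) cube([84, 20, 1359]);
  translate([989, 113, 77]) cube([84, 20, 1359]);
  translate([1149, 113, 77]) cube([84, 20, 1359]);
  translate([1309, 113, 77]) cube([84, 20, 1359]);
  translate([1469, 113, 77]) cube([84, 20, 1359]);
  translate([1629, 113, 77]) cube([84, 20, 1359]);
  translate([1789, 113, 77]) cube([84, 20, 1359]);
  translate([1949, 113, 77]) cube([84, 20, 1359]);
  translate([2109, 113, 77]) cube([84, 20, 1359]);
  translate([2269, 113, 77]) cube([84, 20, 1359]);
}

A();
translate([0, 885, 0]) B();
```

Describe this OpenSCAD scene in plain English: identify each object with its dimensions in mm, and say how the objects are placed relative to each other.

A is a table with a 1254×535 mm rectangular top, 27 mm thick, top surface at z = 734 mm, supported by four round legs of 44 mm diameter, each leg's bounding box inset 35 mm from the nearest pair of top edges, running from the floor.

B is a fence section. Two 113×113 mm posts, 1436 mm tall, stand on the floor with a clear span of 2329 mm between their inner faces. Two horizontal rails of 113×88 mm section span the gap between the posts with their undersides at z = 184 mm and z = 1107 mm, flush with the posts' −y face. 14 pickets, each 84 mm wide, 20 mm thick and 1359 mm tall, are fixed to the +y face of the rails with their bottoms at z = 77 mm, evenly spaced across the span with equal gaps (rounded down to the nearest mm) at the −x end and between each pair — any rounding remainder accumulates at the +x end.

The fence section is on the floor beside the table on its +y side.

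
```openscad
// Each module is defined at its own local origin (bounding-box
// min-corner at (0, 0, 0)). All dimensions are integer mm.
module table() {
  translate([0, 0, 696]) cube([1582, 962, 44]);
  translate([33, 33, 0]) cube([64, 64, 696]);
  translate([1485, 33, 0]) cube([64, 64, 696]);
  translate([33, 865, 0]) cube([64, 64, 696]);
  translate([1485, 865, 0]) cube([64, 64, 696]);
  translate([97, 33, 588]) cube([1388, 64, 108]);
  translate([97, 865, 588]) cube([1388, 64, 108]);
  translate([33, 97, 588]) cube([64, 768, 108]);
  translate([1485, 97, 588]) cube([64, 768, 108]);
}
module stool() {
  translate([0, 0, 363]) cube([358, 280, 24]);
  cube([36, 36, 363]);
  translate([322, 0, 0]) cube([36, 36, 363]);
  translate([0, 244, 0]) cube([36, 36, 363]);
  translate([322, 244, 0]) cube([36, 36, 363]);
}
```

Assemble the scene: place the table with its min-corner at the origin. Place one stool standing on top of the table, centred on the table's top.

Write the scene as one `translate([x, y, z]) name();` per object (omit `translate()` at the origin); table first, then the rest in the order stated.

table();
translate([612, 341, 740]) stool();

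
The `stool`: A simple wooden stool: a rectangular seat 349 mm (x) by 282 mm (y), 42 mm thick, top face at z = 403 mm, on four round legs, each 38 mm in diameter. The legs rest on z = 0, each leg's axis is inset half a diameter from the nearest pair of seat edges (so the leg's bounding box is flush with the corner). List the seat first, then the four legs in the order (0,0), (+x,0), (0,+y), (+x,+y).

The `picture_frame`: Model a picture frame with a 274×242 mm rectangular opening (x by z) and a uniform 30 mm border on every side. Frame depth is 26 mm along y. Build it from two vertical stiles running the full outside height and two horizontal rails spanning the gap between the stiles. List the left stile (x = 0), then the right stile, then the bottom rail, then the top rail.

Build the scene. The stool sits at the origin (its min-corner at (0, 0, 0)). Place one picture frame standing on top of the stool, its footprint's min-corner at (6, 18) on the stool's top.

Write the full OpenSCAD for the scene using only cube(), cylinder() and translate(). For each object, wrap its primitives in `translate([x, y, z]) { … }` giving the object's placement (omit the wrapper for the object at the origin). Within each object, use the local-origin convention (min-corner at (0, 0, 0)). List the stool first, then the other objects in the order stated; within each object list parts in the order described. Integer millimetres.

translate([0, 0, 361]) cube([349, 282, 42]);
translate([19, 19, 0]) cylinder(h = 361, r = 19);
translate([330, 19, 0]) cylinder(h = 361, r = 19);
translate([19, 263, 0]) cylinder(h = 361, r = 19);
translate([330, 263, 0]) cylinder(h = 361, r = 19);
translate([6, 18, 403]) {
  cube([30, 26, 302]);
  translate([304, 0, 0]) cube([30, 26, 302]);
  translate([30, 0, 0]) cube([274, 26, 30]);
  translate([30, 0, 272]) cube([274, 26, 30]);
}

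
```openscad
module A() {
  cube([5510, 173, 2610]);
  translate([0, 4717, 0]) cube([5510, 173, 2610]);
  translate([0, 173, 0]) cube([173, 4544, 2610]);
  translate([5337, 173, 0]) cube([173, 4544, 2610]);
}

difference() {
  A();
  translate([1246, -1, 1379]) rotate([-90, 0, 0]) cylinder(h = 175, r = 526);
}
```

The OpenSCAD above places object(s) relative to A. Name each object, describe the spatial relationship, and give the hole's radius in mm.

A is a house frame. The house frame has a circular hole through its front wall. The hole's radius is 526 mm.

The subtracted cylinder has r = 526 mm.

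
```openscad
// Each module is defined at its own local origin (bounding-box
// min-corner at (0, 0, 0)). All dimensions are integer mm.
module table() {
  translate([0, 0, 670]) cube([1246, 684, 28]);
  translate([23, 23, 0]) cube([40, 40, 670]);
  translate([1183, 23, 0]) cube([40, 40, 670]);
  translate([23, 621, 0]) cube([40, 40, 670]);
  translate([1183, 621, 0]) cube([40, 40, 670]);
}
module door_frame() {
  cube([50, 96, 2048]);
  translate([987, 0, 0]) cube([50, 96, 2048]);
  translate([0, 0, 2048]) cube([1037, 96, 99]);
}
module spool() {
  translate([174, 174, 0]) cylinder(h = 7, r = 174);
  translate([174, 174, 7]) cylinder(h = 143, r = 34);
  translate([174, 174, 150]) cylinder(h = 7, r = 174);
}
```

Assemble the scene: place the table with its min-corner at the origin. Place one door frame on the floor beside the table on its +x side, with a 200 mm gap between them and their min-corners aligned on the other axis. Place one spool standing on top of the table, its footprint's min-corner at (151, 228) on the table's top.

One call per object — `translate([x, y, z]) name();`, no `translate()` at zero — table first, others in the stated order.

table();
translate([1446, 0, 0]) door_frame();
translate([151, 228, 698]) spool();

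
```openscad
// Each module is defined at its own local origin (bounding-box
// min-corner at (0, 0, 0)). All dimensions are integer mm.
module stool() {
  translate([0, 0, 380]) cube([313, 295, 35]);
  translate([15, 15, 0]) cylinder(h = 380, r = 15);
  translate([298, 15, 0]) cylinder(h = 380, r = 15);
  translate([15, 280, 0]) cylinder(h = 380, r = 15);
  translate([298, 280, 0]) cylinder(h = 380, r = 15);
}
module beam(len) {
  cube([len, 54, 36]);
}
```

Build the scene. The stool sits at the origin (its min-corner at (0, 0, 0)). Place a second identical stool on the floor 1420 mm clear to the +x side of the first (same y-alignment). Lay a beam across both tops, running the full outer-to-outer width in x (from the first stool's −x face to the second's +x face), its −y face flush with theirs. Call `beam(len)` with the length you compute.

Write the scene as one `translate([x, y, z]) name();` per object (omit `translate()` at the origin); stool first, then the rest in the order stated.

stool();
translate([1733, 0, 0]) stool();
translate([0, 0, 415]) beam(2046);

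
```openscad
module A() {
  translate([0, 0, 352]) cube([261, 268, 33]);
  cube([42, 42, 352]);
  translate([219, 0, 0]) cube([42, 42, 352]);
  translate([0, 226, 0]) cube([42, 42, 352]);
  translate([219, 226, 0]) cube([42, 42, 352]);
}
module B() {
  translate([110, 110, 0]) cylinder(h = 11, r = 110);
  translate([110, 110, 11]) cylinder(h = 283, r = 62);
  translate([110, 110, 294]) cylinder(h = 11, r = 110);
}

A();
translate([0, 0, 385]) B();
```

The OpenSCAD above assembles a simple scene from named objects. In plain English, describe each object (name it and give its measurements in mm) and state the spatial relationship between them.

A is a simple wooden stool: a rectangular seat 261 mm (x) by 268 mm (y), 33 mm thick, top face at z = 385 mm, on four square legs, each 42×42 mm in cross-section. The legs rest on z = 0, each flush with a corner of the seat.

B is a spool: two coaxial disc flanges of radius 110 mm and thickness 11 mm, joined by a core cylinder of radius 62 mm and height 283 mm. The lower flange rests on z = 0 and the three cylinders share a vertical axis.

The spool is on top of the stool.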